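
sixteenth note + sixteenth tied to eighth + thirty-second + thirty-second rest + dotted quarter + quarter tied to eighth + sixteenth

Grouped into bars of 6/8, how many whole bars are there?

One bar of 6/8 = 24 thirty-second notes.
Express everything in thirty-second notes: sixteenth note = 2; sixteenth tied to eighth (sixteenth + eighth) = 6; thirty-second = 1; thirty-second rest = 1; dotted quarter = 12; quarter tied to eighth (quarter + eighth) = 12; sixteenth = 2.
Sum: 2 + 6 + 1 + 1 + 12 + 12 + 2 = 36.
36 ÷ 24 = 1 complete bar with 12 left over.

1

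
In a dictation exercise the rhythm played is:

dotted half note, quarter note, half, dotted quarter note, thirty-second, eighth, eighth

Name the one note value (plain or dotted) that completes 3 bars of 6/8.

dotted sixteenth note

3 bars of 6/8 = 72 thirty-second notes.
Convert each value to thirty-second notes: dotted half note = 24; quarter note = 8; half = 16; dotted quarter note = 12; thirty-second = 1; eighth = 4; eighth = 4.
Adding: 24 + 8 + 16 + 12 + 1 + 4 + 4 = 69.
Remaining: 72 − 69 = 3 thirty-second notes, which is a dotted sixteenth note.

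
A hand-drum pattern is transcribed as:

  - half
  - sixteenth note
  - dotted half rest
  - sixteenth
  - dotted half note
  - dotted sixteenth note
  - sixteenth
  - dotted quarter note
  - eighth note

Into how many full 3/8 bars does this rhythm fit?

7

One bar of 3/8 = 12 thirty-second notes.
Convert each value to thirty-second notes: half = 16; sixteenth note = 2; dotted half rest = 24; sixteenth = 2; dotted half note = 24; dotted sixteenth note = 3; sixteenth = 2; dotted quarter note = 12; eighth note = 4.
Sum: 16 + 2 + 24 + 2 + 24 + 3 + 2 + 12 + 4 = 89.
89 ÷ 12 = 7 complete bars with 5 left over.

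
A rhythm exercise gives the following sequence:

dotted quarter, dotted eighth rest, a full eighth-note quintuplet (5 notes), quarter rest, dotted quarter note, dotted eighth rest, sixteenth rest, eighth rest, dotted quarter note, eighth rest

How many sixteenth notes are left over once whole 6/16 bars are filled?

One bar of 6/16 = 6 sixteenth notes.
In sixteenth notes: dotted quarter = 6; dotted eighth rest = 3; a full eighth-note quintuplet (5 notes) (five quintuplet eighths span one half) = 8; quarter rest = 4; dotted quarter note = 6; dotted eighth rest = 3; sixteenth rest = 1; eighth rest = 2; dotted quarter note = 6; eighth rest = 2.
Sum: 6 + 3 + 8 + 4 + 6 + 3 + 1 + 2 + 6 + 2 = 41.
41 ÷ 6 = 6 complete bars with 5 sixteenth notes remaining.

5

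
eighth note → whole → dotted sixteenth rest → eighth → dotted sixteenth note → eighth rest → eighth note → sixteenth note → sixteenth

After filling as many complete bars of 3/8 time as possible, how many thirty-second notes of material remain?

One bar of 3/8 = 12 thirty-second notes.
In thirty-second notes: eighth note = 4; whole = 32; dotted sixteenth rest = 3; eighth = 4; dotted sixteenth note = 3; eighth rest = 4; eighth note = 4; sixteenth note = 2; sixteenth = 2.
Altogether 4 + 32 + 3 + 4 + 3 + 4 + 4 + 2 + 2 = 58.
58 ÷ 12 = 4 complete bars with 10 thirty-second notes remaining.

10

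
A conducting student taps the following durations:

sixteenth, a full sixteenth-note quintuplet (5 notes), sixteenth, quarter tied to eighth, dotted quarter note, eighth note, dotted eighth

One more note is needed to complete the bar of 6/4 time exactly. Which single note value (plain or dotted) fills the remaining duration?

The bar of 6/4 = 24 sixteenth notes.
Working in sixteenth notes: sixteenth = 1; a full sixteenth-note quintuplet (5 notes) (five quintuplet sixteenths span one quarter) = 4; sixteenth = 1; quarter tied to eighth (quarter + eighth) = 6; dotted quarter note = 6; eighth note = 2; dotted eighth = 3.
Sum: 1 + 4 + 1 + 6 + 6 + 2 + 3 = 23.
Remaining: 24 − 23 = 1 sixteenth note, which is a sixteenth note.

sixteenth note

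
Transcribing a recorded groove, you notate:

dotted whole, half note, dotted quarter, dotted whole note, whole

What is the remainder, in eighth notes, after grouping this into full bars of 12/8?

One bar of 12/8 = 12 eighth notes.
Each duration in eighth notes: dotted whole = 12; half note = 4; dotted quarter = 3; dotted whole note = 12; whole = 8.
Adding: 12 + 4 + 3 + 12 + 8 = 39.
39 ÷ 12 = 3 complete bars with 3 eighth notes remaining.

3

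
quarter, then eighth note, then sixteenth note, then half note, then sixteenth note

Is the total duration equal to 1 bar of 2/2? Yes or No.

One bar of 2/2 = 16 sixteenth notes.
Express everything in sixteenth notes: quarter = 4; eighth note = 2; sixteenth note = 1; half note = 8; sixteenth note = 1.
Adding: 4 + 2 + 1 + 8 + 1 = 16.
16 equals 16, so the answer is Yes.

Yes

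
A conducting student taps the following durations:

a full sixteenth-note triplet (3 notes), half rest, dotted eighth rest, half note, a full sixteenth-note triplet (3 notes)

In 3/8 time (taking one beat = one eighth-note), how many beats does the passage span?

One eighth-note beat = 2 sixteenth notes.
Each duration in sixteenth notes: a full sixteenth-note triplet (3 notes) (three triplet sixteenths span one eighth) = 2; half rest = 8; dotted eighth rest = 3; half note = 8; a full sixteenth-note triplet (3 notes) (three triplet sixteenths span one eighth) = 2.
Total: 2 + 8 + 3 + 8 + 2 = 23.
23 ÷ 2 = 11.5 beats.

11.5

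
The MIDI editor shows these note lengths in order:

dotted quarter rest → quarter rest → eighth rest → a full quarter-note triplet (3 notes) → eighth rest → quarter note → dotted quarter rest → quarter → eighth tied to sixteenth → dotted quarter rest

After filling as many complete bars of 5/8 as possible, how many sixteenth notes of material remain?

One bar of 5/8 = 10 sixteenth notes.
In sixteenth notes: dotted quarter rest = 6; quarter rest = 4; eighth rest = 2; a full quarter-note triplet (3 notes) (three triplet quarters span one half) = 8; eighth rest = 2; quarter note = 4; dotted quarter rest = 6; quarter = 4; eighth tied to sixteenth (eighth + sixteenth) = 3; dotted quarter rest = 6.
Altogether 6 + 4 + 2 + 8 + 2 + 4 + 6 + 4 + 3 + 6 = 45.
45 ÷ 10 = 4 complete bars with 5 sixteenth notes remaining.

5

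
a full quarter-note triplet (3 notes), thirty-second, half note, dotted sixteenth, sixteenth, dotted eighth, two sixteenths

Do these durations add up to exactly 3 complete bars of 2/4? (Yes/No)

One bar of 2/4 = 16 thirty-second notes, so 3 bars = 48.
Convert each value to thirty-second notes: a full quarter-note triplet (3 notes) (three triplet quarters span one half) = 16; thirty-second = 1; half note = 16; dotted sixteenth = 3; sixteenth = 2; dotted eighth = 6; sixteenth = 2; sixteenth = 2.
Altogether 16 + 1 + 16 + 3 + 2 + 6 + 2 + 2 = 48.
48 equals 48, so the answer is Yes.

Yes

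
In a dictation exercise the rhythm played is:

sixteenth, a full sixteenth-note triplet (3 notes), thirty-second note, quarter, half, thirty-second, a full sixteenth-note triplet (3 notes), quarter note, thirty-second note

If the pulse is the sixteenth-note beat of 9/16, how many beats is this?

22.5

One sixteenth-note beat = 2 thirty-second notes.
Working in thirty-second notes: sixteenth = 2; a full sixteenth-note triplet (3 notes) (three triplet sixteenths span one eighth) = 4; thirty-second note = 1; quarter = 8; half = 16; thirty-second = 1; a full sixteenth-note triplet (3 notes) (three triplet sixteenths span one eighth) = 4; quarter note = 8; thirty-second note = 1.
Sum: 2 + 4 + 1 + 8 + 16 + 1 + 4 + 8 + 1 = 45.
45 ÷ 2 = 22.5 beats.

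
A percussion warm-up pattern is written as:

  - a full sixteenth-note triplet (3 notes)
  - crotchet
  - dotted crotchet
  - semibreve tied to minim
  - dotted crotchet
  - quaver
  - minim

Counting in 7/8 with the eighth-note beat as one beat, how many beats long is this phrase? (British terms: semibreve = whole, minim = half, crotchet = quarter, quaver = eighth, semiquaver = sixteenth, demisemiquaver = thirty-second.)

26

One eighth-note beat = 2 sixteenth notes.
Each duration in sixteenth notes: a full sixteenth-note triplet (3 notes) (three triplet sixteenths span one eighth) = 2; crotchet = 4; dotted crotchet = 6; semibreve tied to minim (semibreve + minim) = 24; dotted crotchet = 6; quaver = 2; minim = 8.
Altogether 2 + 4 + 6 + 24 + 6 + 2 + 8 = 52.
52 ÷ 2 = 26 beats.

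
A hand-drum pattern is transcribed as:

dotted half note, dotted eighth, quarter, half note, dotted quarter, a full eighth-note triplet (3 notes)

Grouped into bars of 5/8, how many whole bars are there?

3

One bar of 5/8 = 10 sixteenth notes.
Each duration in sixteenth notes: dotted half note = 12; dotted eighth = 3; quarter = 4; half note = 8; dotted quarter = 6; a full eighth-note triplet (3 notes) (three triplet eighths span one quarter) = 4.
Total: 12 + 3 + 4 + 8 + 6 + 4 = 37.
37 ÷ 10 = 3 complete bars with 7 left over.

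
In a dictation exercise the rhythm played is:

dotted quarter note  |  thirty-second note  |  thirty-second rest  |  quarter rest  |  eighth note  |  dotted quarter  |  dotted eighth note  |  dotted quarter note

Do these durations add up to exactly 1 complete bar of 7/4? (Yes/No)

Yes

One bar of 7/4 = 56 thirty-second notes.
Convert each value to thirty-second notes: dotted quarter note = 12; thirty-second note = 1; thirty-second rest = 1; quarter rest = 8; eighth note = 4; dotted quarter = 12; dotted eighth note = 6; dotted quarter note = 12.
Total: 12 + 1 + 1 + 8 + 4 + 12 + 6 + 12 = 56.
56 equals 56, so the answer is Yes.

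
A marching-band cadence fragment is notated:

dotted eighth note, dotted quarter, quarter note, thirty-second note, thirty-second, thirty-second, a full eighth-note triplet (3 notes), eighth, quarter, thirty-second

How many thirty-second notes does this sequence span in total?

Each duration in thirty-second notes: dotted eighth note = 6; dotted quarter = 12; quarter note = 8; thirty-second note = 1; thirty-second = 1; thirty-second = 1; a full eighth-note triplet (3 notes) (three triplet eighths span one quarter) = 8; eighth = 4; quarter = 8; thirty-second = 1.
Adding: 6 + 12 + 8 + 1 + 1 + 1 + 8 + 4 + 8 + 1 = 50 thirty-second notes.

50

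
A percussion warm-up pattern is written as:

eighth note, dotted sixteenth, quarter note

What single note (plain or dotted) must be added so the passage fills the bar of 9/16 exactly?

dotted sixteenth note

The bar of 9/16 = 18 thirty-second notes.
In thirty-second notes: eighth note = 4; dotted sixteenth = 3; quarter note = 8.
Adding: 4 + 3 + 8 = 15.
Remaining: 18 − 15 = 3 thirty-second notes, which is a dotted sixteenth note.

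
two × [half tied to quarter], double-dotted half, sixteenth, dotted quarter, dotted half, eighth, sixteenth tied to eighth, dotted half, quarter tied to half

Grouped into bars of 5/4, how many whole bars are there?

4

One bar of 5/4 = 20 sixteenth notes.
In sixteenth notes: half tied to quarter (half + quarter) = 12; half tied to quarter (half + quarter) = 12; double-dotted half = 14; sixteenth = 1; dotted quarter = 6; dotted half = 12; eighth = 2; sixteenth tied to eighth (sixteenth + eighth) = 3; dotted half = 12; quarter tied to half (quarter + half) = 12.
Total: 12 + 12 + 14 + 1 + 6 + 12 + 2 + 3 + 12 + 12 = 86.
86 ÷ 20 = 4 complete bars with 6 left over.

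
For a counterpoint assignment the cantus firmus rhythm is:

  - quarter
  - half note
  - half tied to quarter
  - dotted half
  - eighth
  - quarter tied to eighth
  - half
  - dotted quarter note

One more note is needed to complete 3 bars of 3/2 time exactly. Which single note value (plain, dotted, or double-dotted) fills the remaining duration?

double-dotted half note

3 bars of 3/2 = 36 eighth notes.
Working in eighth notes: quarter = 2; half note = 4; half tied to quarter (half + quarter) = 6; dotted half = 6; eighth = 1; quarter tied to eighth (quarter + eighth) = 3; half = 4; dotted quarter note = 3.
Sum: 2 + 4 + 6 + 6 + 1 + 3 + 4 + 3 = 29.
Remaining: 36 − 29 = 7 eighth notes, which is a double-dotted half note.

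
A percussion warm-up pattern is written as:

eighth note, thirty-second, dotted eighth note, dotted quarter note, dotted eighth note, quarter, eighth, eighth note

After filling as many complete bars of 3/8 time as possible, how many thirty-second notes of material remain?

One bar of 3/8 = 12 thirty-second notes.
Convert each value to thirty-second notes: eighth note = 4; thirty-second = 1; dotted eighth note = 6; dotted quarter note = 12; dotted eighth note = 6; quarter = 8; eighth = 4; eighth note = 4.
Sum: 4 + 1 + 6 + 12 + 6 + 8 + 4 + 4 = 45.
45 ÷ 12 = 3 complete bars with 9 thirty-second notes remaining.

9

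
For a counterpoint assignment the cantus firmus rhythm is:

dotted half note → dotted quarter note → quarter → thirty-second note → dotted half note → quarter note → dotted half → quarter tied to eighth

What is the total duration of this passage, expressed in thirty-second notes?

113

In thirty-second notes: dotted half note = 24; dotted quarter note = 12; quarter = 8; thirty-second note = 1; dotted half note = 24; quarter note = 8; dotted half = 24; quarter tied to eighth (quarter + eighth) = 12.
Altogether 24 + 12 + 8 + 1 + 24 + 8 + 24 + 12 = 113 thirty-second notes.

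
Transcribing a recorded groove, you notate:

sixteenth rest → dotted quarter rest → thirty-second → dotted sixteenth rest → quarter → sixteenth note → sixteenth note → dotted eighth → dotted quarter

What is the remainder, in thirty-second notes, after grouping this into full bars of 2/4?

One bar of 2/4 = 16 thirty-second notes.
In thirty-second notes: sixteenth rest = 2; dotted quarter rest = 12; thirty-second = 1; dotted sixteenth rest = 3; quarter = 8; sixteenth note = 2; sixteenth note = 2; dotted eighth = 6; dotted quarter = 12.
Total: 2 + 12 + 1 + 3 + 8 + 2 + 2 + 6 + 12 = 48.
48 ÷ 16 = 3 complete bars with 0 thirty-second notes remaining.

0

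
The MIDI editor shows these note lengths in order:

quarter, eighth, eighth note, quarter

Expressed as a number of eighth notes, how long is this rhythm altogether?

Each duration in eighth notes: quarter = 2; eighth = 1; eighth note = 1; quarter = 2.
Sum: 2 + 1 + 1 + 2 = 6 eighth notes.

6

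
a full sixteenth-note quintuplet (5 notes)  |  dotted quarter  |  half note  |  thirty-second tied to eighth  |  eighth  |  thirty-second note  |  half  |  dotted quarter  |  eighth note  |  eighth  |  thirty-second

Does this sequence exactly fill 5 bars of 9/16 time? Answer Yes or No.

One bar of 9/16 = 18 thirty-second notes, so 5 bars = 90.
Each duration in thirty-second notes: a full sixteenth-note quintuplet (5 notes) (five quintuplet sixteenths span one quarter) = 8; dotted quarter = 12; half note = 16; thirty-second tied to eighth (thirty-second + eighth) = 5; eighth = 4; thirty-second note = 1; half = 16; dotted quarter = 12; eighth note = 4; eighth = 4; thirty-second = 1.
Sum: 8 + 12 + 16 + 5 + 4 + 1 + 16 + 12 + 4 + 4 + 1 = 83.
83 falls short of 90, so the answer is No.

No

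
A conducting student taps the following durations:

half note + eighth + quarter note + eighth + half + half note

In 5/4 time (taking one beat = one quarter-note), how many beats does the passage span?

One quarter-note beat = 2 eighth notes.
In eighth notes: half note = 4; eighth = 1; quarter note = 2; eighth = 1; half = 4; half note = 4.
Altogether 4 + 1 + 2 + 1 + 4 + 4 = 16.
16 ÷ 2 = 8 beats.

8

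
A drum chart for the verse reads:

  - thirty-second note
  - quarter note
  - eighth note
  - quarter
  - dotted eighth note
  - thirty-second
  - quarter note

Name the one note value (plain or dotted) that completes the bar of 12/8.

dotted quarter note

The bar of 12/8 = 48 thirty-second notes.
Working in thirty-second notes: thirty-second note = 1; quarter note = 8; eighth note = 4; quarter = 8; dotted eighth note = 6; thirty-second = 1; quarter note = 8.
Total: 1 + 8 + 4 + 8 + 6 + 1 + 8 = 36.
Remaining: 48 − 36 = 12 thirty-second notes, which is a dotted quarter note.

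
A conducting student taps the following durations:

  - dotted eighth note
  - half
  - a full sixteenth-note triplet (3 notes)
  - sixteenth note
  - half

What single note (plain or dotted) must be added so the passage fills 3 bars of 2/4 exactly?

eighth note

3 bars of 2/4 = 24 sixteenth notes.
Express everything in sixteenth notes: dotted eighth note = 3; half = 8; a full sixteenth-note triplet (3 notes) (three triplet sixteenths span one eighth) = 2; sixteenth note = 1; half = 8.
Sum: 3 + 8 + 2 + 1 + 8 = 22.
Remaining: 24 − 22 = 2 sixteenth notes, which is a eighth note.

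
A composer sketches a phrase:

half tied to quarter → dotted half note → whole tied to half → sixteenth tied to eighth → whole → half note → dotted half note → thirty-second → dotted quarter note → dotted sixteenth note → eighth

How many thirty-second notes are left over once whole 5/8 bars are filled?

One bar of 5/8 = 20 thirty-second notes.
Each duration in thirty-second notes: half tied to quarter (half + quarter) = 24; dotted half note = 24; whole tied to half (whole + half) = 48; sixteenth tied to eighth (sixteenth + eighth) = 6; whole = 32; half note = 16; dotted half note = 24; thirty-second = 1; dotted quarter note = 12; dotted sixteenth note = 3; eighth = 4.
Total: 24 + 24 + 48 + 6 + 32 + 16 + 24 + 1 + 12 + 3 + 4 = 194.
194 ÷ 20 = 9 complete bars with 14 thirty-second notes remaining.

14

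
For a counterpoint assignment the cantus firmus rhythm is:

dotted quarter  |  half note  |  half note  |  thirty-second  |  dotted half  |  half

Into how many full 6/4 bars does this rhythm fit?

One bar of 6/4 = 48 thirty-second notes.
Convert each value to thirty-second notes: dotted quarter = 12; half note = 16; half note = 16; thirty-second = 1; dotted half = 24; half = 16.
Adding: 12 + 16 + 16 + 1 + 24 + 16 = 85.
85 ÷ 48 = 1 complete bar with 37 left over.

1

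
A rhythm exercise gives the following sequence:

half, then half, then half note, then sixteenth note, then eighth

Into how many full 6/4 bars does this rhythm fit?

1

One bar of 6/4 = 24 sixteenth notes.
Convert each value to sixteenth notes: half = 8; half = 8; half note = 8; sixteenth note = 1; eighth = 2.
Sum: 8 + 8 + 8 + 1 + 2 = 27.
27 ÷ 24 = 1 complete bar with 3 left over.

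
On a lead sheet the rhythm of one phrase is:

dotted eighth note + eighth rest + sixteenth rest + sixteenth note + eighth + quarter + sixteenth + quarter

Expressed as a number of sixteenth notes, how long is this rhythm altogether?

18

In sixteenth notes: dotted eighth note = 3; eighth rest = 2; sixteenth rest = 1; sixteenth note = 1; eighth = 2; quarter = 4; sixteenth = 1; quarter = 4.
Altogether 3 + 2 + 1 + 1 + 2 + 4 + 1 + 4 = 18 sixteenth notes.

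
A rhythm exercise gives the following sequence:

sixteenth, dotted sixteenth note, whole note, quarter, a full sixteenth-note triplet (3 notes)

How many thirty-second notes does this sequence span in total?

49

Each duration in thirty-second notes: sixteenth = 2; dotted sixteenth note = 3; whole note = 32; quarter = 8; a full sixteenth-note triplet (3 notes) (three triplet sixteenths span one eighth) = 4.
Altogether 2 + 3 + 32 + 8 + 4 = 49 thirty-second notes.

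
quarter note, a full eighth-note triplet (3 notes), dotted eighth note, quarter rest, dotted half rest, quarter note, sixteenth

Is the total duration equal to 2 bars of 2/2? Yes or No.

One bar of 2/2 = 16 sixteenth notes, so 2 bars = 32.
Each duration in sixteenth notes: quarter note = 4; a full eighth-note triplet (3 notes) (three triplet eighths span one quarter) = 4; dotted eighth note = 3; quarter rest = 4; dotted half rest = 12; quarter note = 4; sixteenth = 1.
Sum: 4 + 4 + 3 + 4 + 12 + 4 + 1 = 32.
32 equals 32, so the answer is Yes.

Yes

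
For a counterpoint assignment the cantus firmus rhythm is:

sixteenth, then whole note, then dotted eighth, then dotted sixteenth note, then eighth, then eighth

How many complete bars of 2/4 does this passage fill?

One bar of 2/4 = 16 thirty-second notes.
Express everything in thirty-second notes: sixteenth = 2; whole note = 32; dotted eighth = 6; dotted sixteenth note = 3; eighth = 4; eighth = 4.
Sum: 2 + 32 + 6 + 3 + 4 + 4 = 51.
51 ÷ 16 = 3 complete bars with 3 left over.

3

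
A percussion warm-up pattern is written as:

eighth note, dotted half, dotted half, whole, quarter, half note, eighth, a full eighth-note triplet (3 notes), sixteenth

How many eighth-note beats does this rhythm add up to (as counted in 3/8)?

One eighth-note beat = 2 sixteenth notes.
Working in sixteenth notes: eighth note = 2; dotted half = 12; dotted half = 12; whole = 16; quarter = 4; half note = 8; eighth = 2; a full eighth-note triplet (3 notes) (three triplet eighths span one quarter) = 4; sixteenth = 1.
Sum: 2 + 12 + 12 + 16 + 4 + 8 + 2 + 4 + 1 = 61.
61 ÷ 2 = 30.5 beats.

30.5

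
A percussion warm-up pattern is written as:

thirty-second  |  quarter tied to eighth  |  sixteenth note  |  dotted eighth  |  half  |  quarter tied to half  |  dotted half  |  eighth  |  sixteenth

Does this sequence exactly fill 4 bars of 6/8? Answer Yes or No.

One bar of 6/8 = 24 thirty-second notes, so 4 bars = 96.
Convert each value to thirty-second notes: thirty-second = 1; quarter tied to eighth (quarter + eighth) = 12; sixteenth note = 2; dotted eighth = 6; half = 16; quarter tied to half (quarter + half) = 24; dotted half = 24; eighth = 4; sixteenth = 2.
Adding: 1 + 12 + 2 + 6 + 16 + 24 + 24 + 4 + 2 = 91.
91 falls short of 96, so the answer is No.

No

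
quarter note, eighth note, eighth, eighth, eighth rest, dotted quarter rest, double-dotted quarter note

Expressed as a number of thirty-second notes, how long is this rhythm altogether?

50

Each duration in thirty-second notes: quarter note = 8; eighth note = 4; eighth = 4; eighth = 4; eighth rest = 4; dotted quarter rest = 12; double-dotted quarter note = 14.
Sum: 8 + 4 + 4 + 4 + 4 + 12 + 14 = 50 thirty-second notes.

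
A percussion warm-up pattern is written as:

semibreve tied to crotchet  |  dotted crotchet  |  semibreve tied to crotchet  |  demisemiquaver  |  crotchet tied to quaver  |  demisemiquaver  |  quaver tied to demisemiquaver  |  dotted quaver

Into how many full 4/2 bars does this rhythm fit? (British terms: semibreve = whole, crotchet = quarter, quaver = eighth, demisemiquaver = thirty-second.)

One bar of 4/2 = 64 thirty-second notes.
Express everything in thirty-second notes: semibreve tied to crotchet (semibreve + crotchet) = 40; dotted crotchet = 12; semibreve tied to crotchet (semibreve + crotchet) = 40; demisemiquaver = 1; crotchet tied to quaver (crotchet + quaver) = 12; demisemiquaver = 1; quaver tied to demisemiquaver (quaver + demisemiquaver) = 5; dotted quaver = 6.
Adding: 40 + 12 + 40 + 1 + 12 + 1 + 5 + 6 = 117.
117 ÷ 64 = 1 complete bar with 53 left over.

1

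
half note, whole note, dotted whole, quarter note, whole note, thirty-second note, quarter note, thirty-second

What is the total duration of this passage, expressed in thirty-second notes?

Express everything in thirty-second notes: half note = 16; whole note = 32; dotted whole = 48; quarter note = 8; whole note = 32; thirty-second note = 1; quarter note = 8; thirty-second = 1.
Adding: 16 + 32 + 48 + 8 + 32 + 1 + 8 + 1 = 146 thirty-second notes.

146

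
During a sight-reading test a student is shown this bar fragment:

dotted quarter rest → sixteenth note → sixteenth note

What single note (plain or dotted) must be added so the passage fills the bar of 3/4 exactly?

The bar of 3/4 = 12 sixteenth notes.
Convert each value to sixteenth notes: dotted quarter rest = 6; sixteenth note = 1; sixteenth note = 1.
Total: 6 + 1 + 1 = 8.
Remaining: 12 − 8 = 4 sixteenth notes, which is a quarter note.

quarter note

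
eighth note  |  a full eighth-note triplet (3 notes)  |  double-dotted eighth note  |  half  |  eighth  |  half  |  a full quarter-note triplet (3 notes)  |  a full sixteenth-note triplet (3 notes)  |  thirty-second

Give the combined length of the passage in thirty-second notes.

76

Working in thirty-second notes: eighth note = 4; a full eighth-note triplet (3 notes) (three triplet eighths span one quarter) = 8; double-dotted eighth note = 7; half = 16; eighth = 4; half = 16; a full quarter-note triplet (3 notes) (three triplet quarters span one half) = 16; a full sixteenth-note triplet (3 notes) (three triplet sixteenths span one eighth) = 4; thirty-second = 1.
Altogether 4 + 8 + 7 + 16 + 4 + 16 + 16 + 4 + 1 = 76 thirty-second notes.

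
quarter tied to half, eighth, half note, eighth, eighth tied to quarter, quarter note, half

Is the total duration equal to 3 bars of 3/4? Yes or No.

No

One bar of 3/4 = 6 eighth notes, so 3 bars = 18.
In eighth notes: quarter tied to half (quarter + half) = 6; eighth = 1; half note = 4; eighth = 1; eighth tied to quarter (eighth + quarter) = 3; quarter note = 2; half = 4.
Adding: 6 + 1 + 4 + 1 + 3 + 2 + 4 = 21.
21 exceeds 18, so the answer is No.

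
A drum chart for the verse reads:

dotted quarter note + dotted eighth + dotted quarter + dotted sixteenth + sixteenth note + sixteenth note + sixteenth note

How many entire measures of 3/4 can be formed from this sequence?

1

One bar of 3/4 = 24 thirty-second notes.
Each duration in thirty-second notes: dotted quarter note = 12; dotted eighth = 6; dotted quarter = 12; dotted sixteenth = 3; sixteenth note = 2; sixteenth note = 2; sixteenth note = 2.
Total: 12 + 6 + 12 + 3 + 2 + 2 + 2 = 39.
39 ÷ 24 = 1 complete bar with 15 left over.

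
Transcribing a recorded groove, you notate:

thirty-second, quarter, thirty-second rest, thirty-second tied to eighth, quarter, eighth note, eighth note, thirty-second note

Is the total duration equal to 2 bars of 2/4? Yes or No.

Yes

One bar of 2/4 = 16 thirty-second notes, so 2 bars = 32.
Each duration in thirty-second notes: thirty-second = 1; quarter = 8; thirty-second rest = 1; thirty-second tied to eighth (thirty-second + eighth) = 5; quarter = 8; eighth note = 4; eighth note = 4; thirty-second note = 1.
Total: 1 + 8 + 1 + 5 + 8 + 4 + 4 + 1 = 32.
32 equals 32, so the answer is Yes.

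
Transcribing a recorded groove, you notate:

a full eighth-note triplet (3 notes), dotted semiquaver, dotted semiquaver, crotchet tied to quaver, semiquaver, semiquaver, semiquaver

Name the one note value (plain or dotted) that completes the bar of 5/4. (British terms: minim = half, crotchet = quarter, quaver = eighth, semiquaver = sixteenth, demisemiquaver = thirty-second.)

The bar of 5/4 = 40 thirty-second notes.
Each duration in thirty-second notes: a full eighth-note triplet (3 notes) (three triplet eighths span one quarter) = 8; dotted semiquaver = 3; dotted semiquaver = 3; crotchet tied to quaver (crotchet + quaver) = 12; semiquaver = 2; semiquaver = 2; semiquaver = 2.
Total: 8 + 3 + 3 + 12 + 2 + 2 + 2 = 32.
Remaining: 40 − 32 = 8 thirty-second notes, which is a quarter note.

quarter note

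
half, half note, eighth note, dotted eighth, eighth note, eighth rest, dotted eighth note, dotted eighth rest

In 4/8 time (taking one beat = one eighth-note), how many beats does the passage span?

One eighth-note beat = 2 sixteenth notes.
Each duration in sixteenth notes: half = 8; half note = 8; eighth note = 2; dotted eighth = 3; eighth note = 2; eighth rest = 2; dotted eighth note = 3; dotted eighth rest = 3.
Total: 8 + 8 + 2 + 3 + 2 + 2 + 3 + 3 = 31.
31 ÷ 2 = 15.5 beats.

15.5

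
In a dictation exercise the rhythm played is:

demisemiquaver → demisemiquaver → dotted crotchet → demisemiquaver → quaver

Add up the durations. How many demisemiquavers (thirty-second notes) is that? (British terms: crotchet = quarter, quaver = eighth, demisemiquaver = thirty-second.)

19

Convert each value to thirty-second notes: demisemiquaver = 1; demisemiquaver = 1; dotted crotchet = 12; demisemiquaver = 1; quaver = 4.
Sum: 1 + 1 + 12 + 1 + 4 = 19 thirty-second notes.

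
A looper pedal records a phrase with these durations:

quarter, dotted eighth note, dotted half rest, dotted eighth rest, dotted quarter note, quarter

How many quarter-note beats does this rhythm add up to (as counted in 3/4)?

8

One quarter-note beat = 4 sixteenth notes.
Working in sixteenth notes: quarter = 4; dotted eighth note = 3; dotted half rest = 12; dotted eighth rest = 3; dotted quarter note = 6; quarter = 4.
Altogether 4 + 3 + 12 + 3 + 6 + 4 = 32.
32 ÷ 4 = 8 beats.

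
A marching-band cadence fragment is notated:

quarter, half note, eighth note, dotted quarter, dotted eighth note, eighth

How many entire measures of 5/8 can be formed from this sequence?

2

One bar of 5/8 = 10 sixteenth notes.
Working in sixteenth notes: quarter = 4; half note = 8; eighth note = 2; dotted quarter = 6; dotted eighth note = 3; eighth = 2.
Sum: 4 + 8 + 2 + 6 + 3 + 2 = 25.
25 ÷ 10 = 2 complete bars with 5 left over.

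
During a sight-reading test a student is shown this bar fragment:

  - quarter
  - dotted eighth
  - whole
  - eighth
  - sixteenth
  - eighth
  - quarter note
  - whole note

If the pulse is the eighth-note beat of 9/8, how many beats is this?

24

One eighth-note beat = 2 sixteenth notes.
Convert each value to sixteenth notes: quarter = 4; dotted eighth = 3; whole = 16; eighth = 2; sixteenth = 1; eighth = 2; quarter note = 4; whole note = 16.
Total: 4 + 3 + 16 + 2 + 1 + 2 + 4 + 16 = 48.
48 ÷ 2 = 24 beats.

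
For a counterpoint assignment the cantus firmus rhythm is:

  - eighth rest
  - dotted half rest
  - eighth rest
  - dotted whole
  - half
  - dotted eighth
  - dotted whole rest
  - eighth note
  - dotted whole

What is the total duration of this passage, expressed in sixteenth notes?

101

Each duration in sixteenth notes: eighth rest = 2; dotted half rest = 12; eighth rest = 2; dotted whole = 24; half = 8; dotted eighth = 3; dotted whole rest = 24; eighth note = 2; dotted whole = 24.
Adding: 2 + 12 + 2 + 24 + 8 + 3 + 24 + 2 + 24 = 101 sixteenth notes.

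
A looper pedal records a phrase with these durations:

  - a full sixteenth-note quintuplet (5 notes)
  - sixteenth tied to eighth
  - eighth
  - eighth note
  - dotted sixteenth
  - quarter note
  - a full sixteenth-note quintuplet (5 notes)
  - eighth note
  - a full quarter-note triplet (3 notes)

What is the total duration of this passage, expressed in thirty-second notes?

61

Each duration in thirty-second notes: a full sixteenth-note quintuplet (5 notes) (five quintuplet sixteenths span one quarter) = 8; sixteenth tied to eighth (sixteenth + eighth) = 6; eighth = 4; eighth note = 4; dotted sixteenth = 3; quarter note = 8; a full sixteenth-note quintuplet (5 notes) (five quintuplet sixteenths span one quarter) = 8; eighth note = 4; a full quarter-note triplet (3 notes) (three triplet quarters span one half) = 16.
Sum: 8 + 6 + 4 + 4 + 3 + 8 + 8 + 4 + 16 = 61 thirty-second notes.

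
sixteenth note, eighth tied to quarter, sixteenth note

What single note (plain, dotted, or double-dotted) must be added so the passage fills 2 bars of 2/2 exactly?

dotted whole note

2 bars of 2/2 = 32 sixteenth notes.
Working in sixteenth notes: sixteenth note = 1; eighth tied to quarter (eighth + quarter) = 6; sixteenth note = 1.
Altogether 1 + 6 + 1 = 8.
Remaining: 32 − 8 = 24 sixteenth notes, which is a dotted whole note.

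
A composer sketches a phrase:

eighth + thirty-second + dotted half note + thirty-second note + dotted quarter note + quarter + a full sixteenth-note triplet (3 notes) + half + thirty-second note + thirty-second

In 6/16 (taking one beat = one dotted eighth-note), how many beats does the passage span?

One dotted eighth-note beat = 6 thirty-second notes.
Express everything in thirty-second notes: eighth = 4; thirty-second = 1; dotted half note = 24; thirty-second note = 1; dotted quarter note = 12; quarter = 8; a full sixteenth-note triplet (3 notes) (three triplet sixteenths span one eighth) = 4; half = 16; thirty-second note = 1; thirty-second = 1.
Adding: 4 + 1 + 24 + 1 + 12 + 8 + 4 + 16 + 1 + 1 = 72.
72 ÷ 6 = 12 beats.

12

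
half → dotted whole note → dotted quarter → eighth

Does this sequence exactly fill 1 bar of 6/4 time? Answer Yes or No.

One bar of 6/4 = 12 eighth notes.
Convert each value to eighth notes: half = 4; dotted whole note = 12; dotted quarter = 3; eighth = 1.
Adding: 4 + 12 + 3 + 1 = 20.
20 exceeds 12, so the answer is No.

No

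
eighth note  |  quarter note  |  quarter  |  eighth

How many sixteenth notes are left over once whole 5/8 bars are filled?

One bar of 5/8 = 5 eighth notes.
Convert each value to eighth notes: eighth note = 1; quarter note = 2; quarter = 2; eighth = 1.
Altogether 1 + 2 + 2 + 1 = 6.
6 ÷ 5 = 1 complete bar with 1 eighth note remaining = 2 sixteenth notes.

2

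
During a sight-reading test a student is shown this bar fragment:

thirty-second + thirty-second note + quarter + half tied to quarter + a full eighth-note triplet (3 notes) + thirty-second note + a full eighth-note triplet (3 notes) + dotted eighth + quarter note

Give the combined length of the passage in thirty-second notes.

65

Convert each value to thirty-second notes: thirty-second = 1; thirty-second note = 1; quarter = 8; half tied to quarter (half + quarter) = 24; a full eighth-note triplet (3 notes) (three triplet eighths span one quarter) = 8; thirty-second note = 1; a full eighth-note triplet (3 notes) (three triplet eighths span one quarter) = 8; dotted eighth = 6; quarter note = 8.
Total: 1 + 1 + 8 + 24 + 8 + 1 + 8 + 6 + 8 = 65 thirty-second notes.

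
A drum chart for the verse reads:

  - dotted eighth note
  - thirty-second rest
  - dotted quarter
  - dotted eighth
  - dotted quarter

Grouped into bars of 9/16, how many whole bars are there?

One bar of 9/16 = 18 thirty-second notes.
Working in thirty-second notes: dotted eighth note = 6; thirty-second rest = 1; dotted quarter = 12; dotted eighth = 6; dotted quarter = 12.
Altogether 6 + 1 + 12 + 6 + 12 = 37.
37 ÷ 18 = 2 complete bars with 1 left over.

2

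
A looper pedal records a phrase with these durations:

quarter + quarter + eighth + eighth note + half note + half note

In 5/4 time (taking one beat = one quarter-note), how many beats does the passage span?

7

One quarter-note beat = 2 eighth notes.
Convert each value to eighth notes: quarter = 2; quarter = 2; eighth = 1; eighth note = 1; half note = 4; half note = 4.
Total: 2 + 2 + 1 + 1 + 4 + 4 = 14.
14 ÷ 2 = 7 beats.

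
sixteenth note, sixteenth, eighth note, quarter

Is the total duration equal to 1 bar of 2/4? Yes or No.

Yes

One bar of 2/4 = 8 sixteenth notes.
Convert each value to sixteenth notes: sixteenth note = 1; sixteenth = 1; eighth note = 2; quarter = 4.
Altogether 1 + 1 + 2 + 4 = 8.
8 equals 8, so the answer is Yes.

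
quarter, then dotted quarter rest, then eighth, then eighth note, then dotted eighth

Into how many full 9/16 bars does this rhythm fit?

1

One bar of 9/16 = 9 sixteenth notes.
Working in sixteenth notes: quarter = 4; dotted quarter rest = 6; eighth = 2; eighth note = 2; dotted eighth = 3.
Adding: 4 + 6 + 2 + 2 + 3 = 17.
17 ÷ 9 = 1 complete bar with 8 left over.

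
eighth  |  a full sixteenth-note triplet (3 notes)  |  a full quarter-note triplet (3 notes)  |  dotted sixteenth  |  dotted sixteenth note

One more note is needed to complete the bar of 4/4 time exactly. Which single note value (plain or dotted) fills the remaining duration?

sixteenth note

The bar of 4/4 = 32 thirty-second notes.
Convert each value to thirty-second notes: eighth = 4; a full sixteenth-note triplet (3 notes) (three triplet sixteenths span one eighth) = 4; a full quarter-note triplet (3 notes) (three triplet quarters span one half) = 16; dotted sixteenth = 3; dotted sixteenth note = 3.
Sum: 4 + 4 + 16 + 3 + 3 = 30.
Remaining: 32 − 30 = 2 thirty-second notes, which is a sixteenth note.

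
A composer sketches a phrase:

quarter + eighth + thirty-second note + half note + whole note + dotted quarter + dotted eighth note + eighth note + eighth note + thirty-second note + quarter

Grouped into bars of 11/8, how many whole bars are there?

2

One bar of 11/8 = 44 thirty-second notes.
Express everything in thirty-second notes: quarter = 8; eighth = 4; thirty-second note = 1; half note = 16; whole note = 32; dotted quarter = 12; dotted eighth note = 6; eighth note = 4; eighth note = 4; thirty-second note = 1; quarter = 8.
Altogether 8 + 4 + 1 + 16 + 32 + 12 + 6 + 4 + 4 + 1 + 8 = 96.
96 ÷ 44 = 2 complete bars with 8 left over.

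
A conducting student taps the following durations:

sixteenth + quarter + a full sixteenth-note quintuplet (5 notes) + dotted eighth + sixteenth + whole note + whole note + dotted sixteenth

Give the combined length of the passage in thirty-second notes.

Express everything in thirty-second notes: sixteenth = 2; quarter = 8; a full sixteenth-note quintuplet (5 notes) (five quintuplet sixteenths span one quarter) = 8; dotted eighth = 6; sixteenth = 2; whole note = 32; whole note = 32; dotted sixteenth = 3.
Adding: 2 + 8 + 8 + 6 + 2 + 32 + 32 + 3 = 93 thirty-second notes.

93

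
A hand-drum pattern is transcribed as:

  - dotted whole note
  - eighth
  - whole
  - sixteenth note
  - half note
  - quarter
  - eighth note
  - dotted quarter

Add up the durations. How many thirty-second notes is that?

126

Express everything in thirty-second notes: dotted whole note = 48; eighth = 4; whole = 32; sixteenth note = 2; half note = 16; quarter = 8; eighth note = 4; dotted quarter = 12.
Sum: 48 + 4 + 32 + 2 + 16 + 8 + 4 + 12 = 126 thirty-second notes.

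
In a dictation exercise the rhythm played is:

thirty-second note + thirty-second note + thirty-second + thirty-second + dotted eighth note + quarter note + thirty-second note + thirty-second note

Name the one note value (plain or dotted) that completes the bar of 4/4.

dotted quarter note

The bar of 4/4 = 32 thirty-second notes.
Express everything in thirty-second notes: thirty-second note = 1; thirty-second note = 1; thirty-second = 1; thirty-second = 1; dotted eighth note = 6; quarter note = 8; thirty-second note = 1; thirty-second note = 1.
Total: 1 + 1 + 1 + 1 + 6 + 8 + 1 + 1 = 20.
Remaining: 32 − 20 = 12 thirty-second notes, which is a dotted quarter note.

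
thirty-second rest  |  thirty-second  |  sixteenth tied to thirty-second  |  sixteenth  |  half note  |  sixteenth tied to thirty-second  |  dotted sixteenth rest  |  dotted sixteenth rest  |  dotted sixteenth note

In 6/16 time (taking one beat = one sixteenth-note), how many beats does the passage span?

17.5

One sixteenth-note beat = 2 thirty-second notes.
In thirty-second notes: thirty-second rest = 1; thirty-second = 1; sixteenth tied to thirty-second (sixteenth + thirty-second) = 3; sixteenth = 2; half note = 16; sixteenth tied to thirty-second (sixteenth + thirty-second) = 3; dotted sixteenth rest = 3; dotted sixteenth rest = 3; dotted sixteenth note = 3.
Altogether 1 + 1 + 3 + 2 + 16 + 3 + 3 + 3 + 3 = 35.
35 ÷ 2 = 17.5 beats.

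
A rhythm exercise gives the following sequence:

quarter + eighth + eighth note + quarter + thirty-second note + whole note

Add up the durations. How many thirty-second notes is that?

57

Convert each value to thirty-second notes: quarter = 8; eighth = 4; eighth note = 4; quarter = 8; thirty-second note = 1; whole note = 32.
Sum: 8 + 4 + 4 + 8 + 1 + 32 = 57 thirty-second notes.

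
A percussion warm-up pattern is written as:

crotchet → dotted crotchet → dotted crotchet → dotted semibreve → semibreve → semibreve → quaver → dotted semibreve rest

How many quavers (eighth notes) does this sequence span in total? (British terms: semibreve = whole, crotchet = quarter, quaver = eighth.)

Express everything in eighth notes: crotchet = 2; dotted crotchet = 3; dotted crotchet = 3; dotted semibreve = 12; semibreve = 8; semibreve = 8; quaver = 1; dotted semibreve rest = 12.
Altogether 2 + 3 + 3 + 12 + 8 + 8 + 1 + 12 = 49 eighth notes.

49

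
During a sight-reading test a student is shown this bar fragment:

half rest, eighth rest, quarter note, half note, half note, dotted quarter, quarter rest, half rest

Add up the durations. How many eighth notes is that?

24

Express everything in eighth notes: half rest = 4; eighth rest = 1; quarter note = 2; half note = 4; half note = 4; dotted quarter = 3; quarter rest = 2; half rest = 4.
Sum: 4 + 1 + 2 + 4 + 4 + 3 + 2 + 4 = 24 eighth notes.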